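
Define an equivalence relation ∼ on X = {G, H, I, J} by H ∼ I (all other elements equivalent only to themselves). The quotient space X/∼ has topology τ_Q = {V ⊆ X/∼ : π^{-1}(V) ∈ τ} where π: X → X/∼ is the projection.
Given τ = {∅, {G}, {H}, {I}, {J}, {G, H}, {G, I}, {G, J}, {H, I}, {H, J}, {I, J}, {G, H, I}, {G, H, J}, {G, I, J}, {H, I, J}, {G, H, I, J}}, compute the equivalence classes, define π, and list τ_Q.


X/∼ = {[G], [H=I], [J]}; |τ_Q| = 8.

Equivalence classes: [G], [H=I], [J].
Quotient map π: X → X/∼ sends G ↦ [G], H ↦ [H=I], I ↦ [H=I], J ↦ [J].
For each subset V ⊆ X/∼, compute π^{-1}(V) ⊆ X and check whether π^{-1}(V) ∈ τ. V is open in τ_Q iff π^{-1}(V) ∈ τ.
  V = {}: π^{-1}(V) = ∅ ∈ τ ✓.
  V = {[G]}: π^{-1}(V) = {G} ∈ τ ✓.
  V = {[H=I]}: π^{-1}(V) = {H, I} ∈ τ ✓.
  V = {[G], [H=I]}: π^{-1}(V) = {G, H, I} ∈ τ ✓.
  V = {[J]}: π^{-1}(V) = {J} ∈ τ ✓.
  V = {[G], [J]}: π^{-1}(V) = {G, J} ∈ τ ✓.
  V = {[H=I], [J]}: π^{-1}(V) = {H, I, J} ∈ τ ✓.
  V = {[G], [H=I], [J]}: π^{-1}(V) = {G, H, I, J} ∈ τ ✓.
Open sets in the quotient: τ_Q = {{}, {[G]}, {[H=I]}, {[G], [H=I]}, {[J]}, {[G], [J]}, {[H=I], [J]}, {[G], [H=I], [J]}} (8 elements).


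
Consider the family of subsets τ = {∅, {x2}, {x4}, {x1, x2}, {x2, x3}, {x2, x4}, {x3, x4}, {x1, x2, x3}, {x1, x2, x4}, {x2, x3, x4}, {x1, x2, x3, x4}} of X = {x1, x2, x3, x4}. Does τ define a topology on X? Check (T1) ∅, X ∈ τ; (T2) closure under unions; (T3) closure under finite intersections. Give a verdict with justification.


τ is NOT a topology on X.

Axiom (T1): ∅ ∈ τ? Yes; X ∈ τ? Yes.
Axiom (T2/T3): check pairwise unions and intersections of members of τ.
Counterexample for (T3): {x2, x3} ∩ {x3, x4} = {x3} ∉ τ. Therefore τ is NOT a topology.


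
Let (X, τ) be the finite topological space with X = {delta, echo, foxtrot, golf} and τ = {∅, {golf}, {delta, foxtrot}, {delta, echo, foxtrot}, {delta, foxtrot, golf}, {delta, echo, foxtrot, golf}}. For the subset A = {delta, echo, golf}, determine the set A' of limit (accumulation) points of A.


A' = {echo, foxtrot}

For each x ∈ X, list the open sets U ∈ τ with x ∈ U, then check whether U ∩ (A ∖ {x}) ≠ ∅ for every such U.
  x = delta: open {delta, foxtrot} ∋ x has {delta, foxtrot} ∩ (A ∖ {delta}) = ∅, so x is NOT a limit point.
  x = echo: opens ∋ x are {delta, echo, foxtrot}, {delta, echo, foxtrot, golf}; each meets A ∖ {echo}, so x IS a limit point.
  x = foxtrot: opens ∋ x are {delta, foxtrot}, {delta, echo, foxtrot}, {delta, foxtrot, golf}, {delta, echo, foxtrot, golf}; each meets A ∖ {foxtrot}, so x IS a limit point.
  x = golf: open {golf} ∋ x has {golf} ∩ (A ∖ {golf}) = ∅, so x is NOT a limit point.
Collecting: A' = {echo, foxtrot}.


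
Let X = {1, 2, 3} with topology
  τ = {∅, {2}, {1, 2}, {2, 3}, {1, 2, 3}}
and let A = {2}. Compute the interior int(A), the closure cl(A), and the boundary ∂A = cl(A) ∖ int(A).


int(A) = {2}, cl(A) = {1, 2, 3}, ∂A = {1, 3}.

Closed sets in (X, τ) are complements of opens:
  closed(X, τ) = {∅, {1}, {3}, {1, 3}, {1, 2, 3}}.
int(A) = ⋃ {U ∈ τ : U ⊆ A}. Opens contained in A: ∅, {2}.
Taking the union of these: int(A) = {2}.
cl(A) = ⋂ {C closed : A ⊆ C}. Closed sets containing A: {1, 2, 3}.
Intersecting these: cl(A) = {1, 2, 3}.
∂A = cl(A) ∖ int(A) = {1, 2, 3} ∖ {2} = {1, 3}.


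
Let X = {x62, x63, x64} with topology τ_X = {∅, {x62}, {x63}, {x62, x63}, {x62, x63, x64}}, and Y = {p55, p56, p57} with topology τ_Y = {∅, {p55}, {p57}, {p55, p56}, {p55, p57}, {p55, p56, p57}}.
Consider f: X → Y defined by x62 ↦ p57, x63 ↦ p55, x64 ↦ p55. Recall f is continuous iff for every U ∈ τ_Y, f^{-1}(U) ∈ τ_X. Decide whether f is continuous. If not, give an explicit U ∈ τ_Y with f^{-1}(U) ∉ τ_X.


f is NOT continuous.

Compute f^{-1}(U) for each U ∈ τ_Y:
  U = ∅: f^{-1}(U) = ∅ ∈ τ_X ✓.
  U = {p55}: f^{-1}(U) = {x63, x64} ∉ τ_X ✗.
  U = {p57}: f^{-1}(U) = {x62} ∈ τ_X ✓.
  U = {p55, p56}: f^{-1}(U) = {x63, x64} ∉ τ_X ✗.
  U = {p55, p57}: f^{-1}(U) = {x62, x63, x64} ∈ τ_X ✓.
  U = {p55, p56, p57}: f^{-1}(U) = {x62, x63, x64} ∈ τ_X ✓.
Found U = {p55} with f^{-1}(U) = {x63, x64} not in τ_X. Therefore f is NOT continuous.


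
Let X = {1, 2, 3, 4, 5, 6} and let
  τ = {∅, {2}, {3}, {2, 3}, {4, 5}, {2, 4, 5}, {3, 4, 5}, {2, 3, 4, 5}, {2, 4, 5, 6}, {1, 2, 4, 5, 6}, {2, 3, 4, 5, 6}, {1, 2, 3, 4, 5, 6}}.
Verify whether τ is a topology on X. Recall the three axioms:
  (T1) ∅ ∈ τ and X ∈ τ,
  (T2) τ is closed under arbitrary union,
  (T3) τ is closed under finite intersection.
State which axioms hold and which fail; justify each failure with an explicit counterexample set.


τ IS a topology on X.

Axiom (T1): ∅ ∈ τ? Yes; X ∈ τ? Yes.
Axiom (T2/T3): check pairwise unions and intersections of members of τ.
All pairwise intersections and unions checked — each lies in τ. Therefore τ satisfies (T1), (T2), (T3): it IS a topology on X.


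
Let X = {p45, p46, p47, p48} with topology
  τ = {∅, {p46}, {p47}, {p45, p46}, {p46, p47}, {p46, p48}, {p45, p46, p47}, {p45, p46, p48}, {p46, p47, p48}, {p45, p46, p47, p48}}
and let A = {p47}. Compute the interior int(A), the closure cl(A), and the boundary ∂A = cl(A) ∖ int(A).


int(A) = {p47}, cl(A) = {p47}, ∂A = ∅.

Closed sets in (X, τ) are complements of opens:
  closed(X, τ) = {∅, {p45}, {p47}, {p48}, {p45, p47}, {p45, p48}, {p47, p48}, {p45, p46, p48}, {p45, p47, p48}, {p45, p46, p47, p48}}.
int(A) = ⋃ {U ∈ τ : U ⊆ A}. Opens contained in A: ∅, {p47}.
Taking the union of these: int(A) = {p47}.
cl(A) = ⋂ {C closed : A ⊆ C}. Closed sets containing A: {p47}, {p45, p47}, {p47, p48}, {p45, p47, p48}, {p45, p46, p47, p48}.
Intersecting these: cl(A) = {p47}.
∂A = cl(A) ∖ int(A) = {p47} ∖ {p47} = ∅.


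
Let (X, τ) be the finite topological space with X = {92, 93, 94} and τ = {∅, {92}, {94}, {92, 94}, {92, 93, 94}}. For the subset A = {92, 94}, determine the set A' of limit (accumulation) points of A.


A' = {93}

For each x ∈ X, list the open sets U ∈ τ with x ∈ U, then check whether U ∩ (A ∖ {x}) ≠ ∅ for every such U.
  x = 92: open {92} ∋ x has {92} ∩ (A ∖ {92}) = ∅, so x is NOT a limit point.
  x = 93: opens ∋ x are {92, 93, 94}; each meets A ∖ {93}, so x IS a limit point.
  x = 94: open {94} ∋ x has {94} ∩ (A ∖ {94}) = ∅, so x is NOT a limit point.
Collecting: A' = {93}.


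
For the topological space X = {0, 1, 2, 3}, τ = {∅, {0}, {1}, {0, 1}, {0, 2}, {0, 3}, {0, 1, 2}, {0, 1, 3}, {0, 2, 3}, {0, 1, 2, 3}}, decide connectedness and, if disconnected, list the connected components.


(X, τ) is disconnected; components = [{1}, {0, 2, 3}].

Find clopen sets (U ∈ τ with X ∖ U ∈ τ):
  U = ∅, X ∖ U = {0, 1, 2, 3} — both open, so U is clopen.
  U = {1}, X ∖ U = {0, 2, 3} — both open, so U is clopen.
  U = {0, 2, 3}, X ∖ U = {1} — both open, so U is clopen.
  U = {0, 1, 2, 3}, X ∖ U = ∅ — both open, so U is clopen.
Nontrivial clopen(s) exist: e.g. {0, 2, 3}. So (X, τ) is disconnected.
Compute connected components by grouping points that agree on all clopens:
  component: {1}
  component: {0, 2, 3}


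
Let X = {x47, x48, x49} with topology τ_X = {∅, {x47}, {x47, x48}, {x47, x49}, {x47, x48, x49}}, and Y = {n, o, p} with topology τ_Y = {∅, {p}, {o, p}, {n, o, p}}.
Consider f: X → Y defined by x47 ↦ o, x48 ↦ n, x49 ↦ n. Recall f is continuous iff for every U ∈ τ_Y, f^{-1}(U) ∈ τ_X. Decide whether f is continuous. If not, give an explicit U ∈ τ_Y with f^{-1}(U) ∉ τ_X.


f IS continuous.

Compute f^{-1}(U) for each U ∈ τ_Y:
  U = ∅: f^{-1}(U) = ∅ ∈ τ_X ✓.
  U = {p}: f^{-1}(U) = ∅ ∈ τ_X ✓.
  U = {o, p}: f^{-1}(U) = {x47} ∈ τ_X ✓.
  U = {n, o, p}: f^{-1}(U) = {x47, x48, x49} ∈ τ_X ✓.
Every preimage lies in τ_X, so f IS continuous.


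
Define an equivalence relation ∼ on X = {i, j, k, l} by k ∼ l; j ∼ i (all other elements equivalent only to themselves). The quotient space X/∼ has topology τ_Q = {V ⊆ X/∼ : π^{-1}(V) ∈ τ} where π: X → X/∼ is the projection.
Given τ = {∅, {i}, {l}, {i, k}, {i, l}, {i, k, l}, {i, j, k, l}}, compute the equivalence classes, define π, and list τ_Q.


X/∼ = {[i=j], [k=l]}; |τ_Q| = 2.

Equivalence classes: [i=j], [k=l].
Quotient map π: X → X/∼ sends i ↦ [i=j], j ↦ [i=j], k ↦ [k=l], l ↦ [k=l].
For each subset V ⊆ X/∼, compute π^{-1}(V) ⊆ X and check whether π^{-1}(V) ∈ τ. V is open in τ_Q iff π^{-1}(V) ∈ τ.
  V = {}: π^{-1}(V) = ∅ ∈ τ ✓.
  V = {[i=j]}: π^{-1}(V) = {i, j} ∉ τ ✗.
  V = {[k=l]}: π^{-1}(V) = {k, l} ∉ τ ✗.
  V = {[i=j], [k=l]}: π^{-1}(V) = {i, j, k, l} ∈ τ ✓.
Open sets in the quotient: τ_Q = {{}, {[i=j], [k=l]}} (2 elements).


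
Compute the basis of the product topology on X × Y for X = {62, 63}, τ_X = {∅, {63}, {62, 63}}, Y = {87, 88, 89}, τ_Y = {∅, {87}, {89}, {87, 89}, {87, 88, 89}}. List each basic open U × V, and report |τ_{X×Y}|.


Basis B = {∅ × ∅, {63} × {87}, {63} × {89}, {62, 63} × {87}, {62, 63} × {89}, {63} × {87, 89}, {63} × {87, 88, 89}, {62, 63} × {87, 89}, {62, 63} × {87, 88, 89}}; |τ_{X×Y}| = 14.

Enumerate products U × V with U ∈ τ_X, V ∈ τ_Y (deduplicated):
  ∅ × ∅ = {} (∅)
  {63} × {87} = {(63,87)}
  {63} × {89} = {(63,89)}
  {62, 63} × {87} = {(62,87), (63,87)}
  {62, 63} × {89} = {(62,89), (63,89)}
  {63} × {87, 89} = {(63,87), (63,89)}
  {63} × {87, 88, 89} = {(63,87), (63,88), (63,89)}
  {62, 63} × {87, 89} = {(62,87), (62,89), (63,87), (63,89)}
  {62, 63} × {87, 88, 89} = {(62,87), (62,88), (62,89), (63,87), (63,88), (63,89)}
These 9 distinct sets form the basis B.
Close under arbitrary unions to get τ_{X×Y}; counting gives |τ_{X×Y}| = 14.


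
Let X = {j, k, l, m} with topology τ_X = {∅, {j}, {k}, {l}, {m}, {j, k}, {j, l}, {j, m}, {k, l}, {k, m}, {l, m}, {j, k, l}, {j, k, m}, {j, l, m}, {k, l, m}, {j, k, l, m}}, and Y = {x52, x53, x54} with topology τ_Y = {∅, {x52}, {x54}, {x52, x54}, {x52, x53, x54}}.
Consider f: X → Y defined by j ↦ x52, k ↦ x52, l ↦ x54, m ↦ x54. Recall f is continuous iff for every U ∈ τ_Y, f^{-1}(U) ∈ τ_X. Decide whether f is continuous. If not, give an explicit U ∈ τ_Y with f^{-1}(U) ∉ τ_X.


f IS continuous.

Compute f^{-1}(U) for each U ∈ τ_Y:
  U = ∅: f^{-1}(U) = ∅ ∈ τ_X ✓.
  U = {x52}: f^{-1}(U) = {j, k} ∈ τ_X ✓.
  U = {x54}: f^{-1}(U) = {l, m} ∈ τ_X ✓.
  U = {x52, x54}: f^{-1}(U) = {j, k, l, m} ∈ τ_X ✓.
  U = {x52, x53, x54}: f^{-1}(U) = {j, k, l, m} ∈ τ_X ✓.
Every preimage lies in τ_X, so f IS continuous.


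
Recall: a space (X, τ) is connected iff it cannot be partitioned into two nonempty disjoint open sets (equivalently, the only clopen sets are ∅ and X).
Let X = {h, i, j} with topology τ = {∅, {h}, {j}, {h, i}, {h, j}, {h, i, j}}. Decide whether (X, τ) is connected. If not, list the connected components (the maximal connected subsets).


(X, τ) is disconnected; components = [{j}, {h, i}].

Find clopen sets (U ∈ τ with X ∖ U ∈ τ):
  U = ∅, X ∖ U = {h, i, j} — both open, so U is clopen.
  U = {j}, X ∖ U = {h, i} — both open, so U is clopen.
  U = {h, i}, X ∖ U = {j} — both open, so U is clopen.
  U = {h, i, j}, X ∖ U = ∅ — both open, so U is clopen.
Nontrivial clopen(s) exist: e.g. {h, i}. So (X, τ) is disconnected.
Compute connected components by grouping points that agree on all clopens:
  component: {j}
  component: {h, i}


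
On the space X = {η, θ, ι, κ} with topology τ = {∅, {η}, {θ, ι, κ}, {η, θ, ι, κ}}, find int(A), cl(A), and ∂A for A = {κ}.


int(A) = ∅, cl(A) = {θ, ι, κ}, ∂A = {θ, ι, κ}.

Closed sets in (X, τ) are complements of opens:
  closed(X, τ) = {∅, {η}, {θ, ι, κ}, {η, θ, ι, κ}}.
int(A) = ⋃ {U ∈ τ : U ⊆ A}. Opens contained in A: ∅.
Taking the union of these: int(A) = ∅.
cl(A) = ⋂ {C closed : A ⊆ C}. Closed sets containing A: {θ, ι, κ}, {η, θ, ι, κ}.
Intersecting these: cl(A) = {θ, ι, κ}.
∂A = cl(A) ∖ int(A) = {θ, ι, κ} ∖ ∅ = {θ, ι, κ}.


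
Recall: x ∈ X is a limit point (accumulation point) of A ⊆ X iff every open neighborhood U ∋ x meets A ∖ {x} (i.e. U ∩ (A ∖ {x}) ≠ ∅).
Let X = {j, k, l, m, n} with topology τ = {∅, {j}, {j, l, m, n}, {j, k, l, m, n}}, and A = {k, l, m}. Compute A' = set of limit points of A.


A' = {k, l, m, n}

For each x ∈ X, list the open sets U ∈ τ with x ∈ U, then check whether U ∩ (A ∖ {x}) ≠ ∅ for every such U.
  x = j: open {j} ∋ x has {j} ∩ (A ∖ {j}) = ∅, so x is NOT a limit point.
  x = k: opens ∋ x are {j, k, l, m, n}; each meets A ∖ {k}, so x IS a limit point.
  x = l: opens ∋ x are {j, l, m, n}, {j, k, l, m, n}; each meets A ∖ {l}, so x IS a limit point.
  x = m: opens ∋ x are {j, l, m, n}, {j, k, l, m, n}; each meets A ∖ {m}, so x IS a limit point.
  x = n: opens ∋ x are {j, l, m, n}, {j, k, l, m, n}; each meets A ∖ {n}, so x IS a limit point.
Collecting: A' = {k, l, m, n}.


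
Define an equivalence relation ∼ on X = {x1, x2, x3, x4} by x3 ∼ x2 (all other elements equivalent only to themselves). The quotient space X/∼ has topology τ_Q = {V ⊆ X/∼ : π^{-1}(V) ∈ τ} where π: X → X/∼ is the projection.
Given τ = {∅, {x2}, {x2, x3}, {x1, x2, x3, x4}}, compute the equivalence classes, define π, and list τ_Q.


X/∼ = {[x1], [x2=x3], [x4]}; |τ_Q| = 3.

Equivalence classes: [x1], [x2=x3], [x4].
Quotient map π: X → X/∼ sends x1 ↦ [x1], x2 ↦ [x2=x3], x3 ↦ [x2=x3], x4 ↦ [x4].
For each subset V ⊆ X/∼, compute π^{-1}(V) ⊆ X and check whether π^{-1}(V) ∈ τ. V is open in τ_Q iff π^{-1}(V) ∈ τ.
  V = {}: π^{-1}(V) = ∅ ∈ τ ✓.
  V = {[x1]}: π^{-1}(V) = {x1} ∉ τ ✗.
  V = {[x2=x3]}: π^{-1}(V) = {x2, x3} ∈ τ ✓.
  V = {[x1], [x2=x3]}: π^{-1}(V) = {x1, x2, x3} ∉ τ ✗.
  V = {[x4]}: π^{-1}(V) = {x4} ∉ τ ✗.
  V = {[x1], [x4]}: π^{-1}(V) = {x1, x4} ∉ τ ✗.
  V = {[x2=x3], [x4]}: π^{-1}(V) = {x2, x3, x4} ∉ τ ✗.
  V = {[x1], [x2=x3], [x4]}: π^{-1}(V) = {x1, x2, x3, x4} ∈ τ ✓.
Open sets in the quotient: τ_Q = {{}, {[x2=x3]}, {[x1], [x2=x3], [x4]}} (3 elements).


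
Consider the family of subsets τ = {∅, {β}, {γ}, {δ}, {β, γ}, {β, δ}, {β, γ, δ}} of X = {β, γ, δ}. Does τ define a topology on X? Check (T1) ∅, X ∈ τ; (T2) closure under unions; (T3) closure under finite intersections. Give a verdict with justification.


τ is NOT a topology on X.

Axiom (T1): ∅ ∈ τ? Yes; X ∈ τ? Yes.
Axiom (T2/T3): check pairwise unions and intersections of members of τ.
Counterexample for (T2): {γ} ∪ {δ} = {γ, δ} ∉ τ. Therefore τ is NOT a topology.


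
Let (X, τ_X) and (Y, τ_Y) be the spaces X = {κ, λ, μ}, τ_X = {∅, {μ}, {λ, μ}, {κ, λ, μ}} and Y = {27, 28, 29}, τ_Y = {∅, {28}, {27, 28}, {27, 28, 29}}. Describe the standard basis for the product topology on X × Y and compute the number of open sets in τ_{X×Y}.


Basis B = {∅ × ∅, {μ} × {28}, {λ, μ} × {28}, {μ} × {27, 28}, {κ, λ, μ} × {28}, {μ} × {27, 28, 29}, {λ, μ} × {27, 28}, {κ, λ, μ} × {27, 28}, {λ, μ} × {27, 28, 29}, {κ, λ, μ} × {27, 28, 29}}; |τ_{X×Y}| = 20.

Enumerate products U × V with U ∈ τ_X, V ∈ τ_Y (deduplicated):
  ∅ × ∅ = {} (∅)
  {μ} × {28} = {(μ,28)}
  {λ, μ} × {28} = {(λ,28), (μ,28)}
  {μ} × {27, 28} = {(μ,27), (μ,28)}
  {κ, λ, μ} × {28} = {(κ,28), (λ,28), (μ,28)}
  {μ} × {27, 28, 29} = {(μ,27), (μ,28), (μ,29)}
  {λ, μ} × {27, 28} = {(λ,27), (λ,28), (μ,27), (μ,28)}
  {κ, λ, μ} × {27, 28} = {(κ,27), (κ,28), (λ,27), (λ,28), (μ,27), (μ,28)}
  {λ, μ} × {27, 28, 29} = {(λ,27), (λ,28), (λ,29), (μ,27), (μ,28), (μ,29)}
  {κ, λ, μ} × {27, 28, 29} = {(κ,27), (κ,28), (κ,29), (λ,27), (λ,28), (λ,29), (μ,27), (μ,28), (μ,29)}
These 10 distinct sets form the basis B.
Close under arbitrary unions to get τ_{X×Y}; counting gives |τ_{X×Y}| = 20.


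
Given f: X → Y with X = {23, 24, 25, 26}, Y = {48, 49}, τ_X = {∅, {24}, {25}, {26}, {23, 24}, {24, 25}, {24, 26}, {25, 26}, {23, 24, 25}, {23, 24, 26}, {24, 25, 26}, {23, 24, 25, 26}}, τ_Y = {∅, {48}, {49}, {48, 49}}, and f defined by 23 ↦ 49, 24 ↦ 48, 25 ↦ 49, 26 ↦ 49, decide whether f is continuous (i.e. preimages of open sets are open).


f is NOT continuous.

Compute f^{-1}(U) for each U ∈ τ_Y:
  U = ∅: f^{-1}(U) = ∅ ∈ τ_X ✓.
  U = {48}: f^{-1}(U) = {24} ∈ τ_X ✓.
  U = {49}: f^{-1}(U) = {23, 25, 26} ∉ τ_X ✗.
  U = {48, 49}: f^{-1}(U) = {23, 24, 25, 26} ∈ τ_X ✓.
Found U = {49} with f^{-1}(U) = {23, 25, 26} not in τ_X. Therefore f is NOT continuous.


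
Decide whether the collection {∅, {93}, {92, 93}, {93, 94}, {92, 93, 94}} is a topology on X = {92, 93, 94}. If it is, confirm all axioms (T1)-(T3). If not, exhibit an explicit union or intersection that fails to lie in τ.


τ IS a topology on X.

Axiom (T1): ∅ ∈ τ? Yes; X ∈ τ? Yes.
Axiom (T2/T3): check pairwise unions and intersections of members of τ.
All pairwise intersections and unions checked — each lies in τ. Therefore τ satisfies (T1), (T2), (T3): it IS a topology on X.


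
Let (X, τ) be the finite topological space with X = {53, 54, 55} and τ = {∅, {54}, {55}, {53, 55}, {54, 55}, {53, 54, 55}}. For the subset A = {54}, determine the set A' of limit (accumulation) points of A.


A' = ∅

For each x ∈ X, list the open sets U ∈ τ with x ∈ U, then check whether U ∩ (A ∖ {x}) ≠ ∅ for every such U.
  x = 53: open {53, 55} ∋ x has {53, 55} ∩ (A ∖ {53}) = ∅, so x is NOT a limit point.
  x = 54: open {54} ∋ x has {54} ∩ (A ∖ {54}) = ∅, so x is NOT a limit point.
  x = 55: open {55} ∋ x has {55} ∩ (A ∖ {55}) = ∅, so x is NOT a limit point.
Collecting: A' = ∅.


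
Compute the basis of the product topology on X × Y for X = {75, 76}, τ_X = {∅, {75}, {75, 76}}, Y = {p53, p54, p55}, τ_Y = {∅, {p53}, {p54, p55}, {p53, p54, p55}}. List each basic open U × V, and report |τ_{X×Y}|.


Basis B = {∅ × ∅, {75} × {p53}, {75, 76} × {p53}, {75} × {p54, p55}, {75} × {p53, p54, p55}, {75, 76} × {p54, p55}, {75, 76} × {p53, p54, p55}}; |τ_{X×Y}| = 9.

Enumerate products U × V with U ∈ τ_X, V ∈ τ_Y (deduplicated):
  ∅ × ∅ = {} (∅)
  {75} × {p53} = {(75,p53)}
  {75, 76} × {p53} = {(75,p53), (76,p53)}
  {75} × {p54, p55} = {(75,p54), (75,p55)}
  {75} × {p53, p54, p55} = {(75,p53), (75,p54), (75,p55)}
  {75, 76} × {p54, p55} = {(75,p54), (75,p55), (76,p54), (76,p55)}
  {75, 76} × {p53, p54, p55} = {(75,p53), (75,p54), (75,p55), (76,p53), (76,p54), (76,p55)}
These 7 distinct sets form the basis B.
Close under arbitrary unions to get τ_{X×Y}; counting gives |τ_{X×Y}| = 9.


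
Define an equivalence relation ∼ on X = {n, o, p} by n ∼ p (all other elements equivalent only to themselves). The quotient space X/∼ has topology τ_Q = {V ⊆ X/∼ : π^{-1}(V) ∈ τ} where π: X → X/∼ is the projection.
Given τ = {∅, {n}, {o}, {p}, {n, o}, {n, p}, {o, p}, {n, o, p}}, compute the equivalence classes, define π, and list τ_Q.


X/∼ = {[n=p], [o]}; |τ_Q| = 4.

Equivalence classes: [n=p], [o].
Quotient map π: X → X/∼ sends n ↦ [n=p], o ↦ [o], p ↦ [n=p].
For each subset V ⊆ X/∼, compute π^{-1}(V) ⊆ X and check whether π^{-1}(V) ∈ τ. V is open in τ_Q iff π^{-1}(V) ∈ τ.
  V = {}: π^{-1}(V) = ∅ ∈ τ ✓.
  V = {[n=p]}: π^{-1}(V) = {n, p} ∈ τ ✓.
  V = {[o]}: π^{-1}(V) = {o} ∈ τ ✓.
  V = {[n=p], [o]}: π^{-1}(V) = {n, o, p} ∈ τ ✓.
Open sets in the quotient: τ_Q = {{}, {[n=p]}, {[o]}, {[n=p], [o]}} (4 elements).


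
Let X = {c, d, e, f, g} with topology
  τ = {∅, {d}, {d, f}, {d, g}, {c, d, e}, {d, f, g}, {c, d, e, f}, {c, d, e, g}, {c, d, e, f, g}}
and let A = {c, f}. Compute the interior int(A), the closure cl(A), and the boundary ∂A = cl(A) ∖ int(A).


int(A) = ∅, cl(A) = {c, e, f}, ∂A = {c, e, f}.

Closed sets in (X, τ) are complements of opens:
  closed(X, τ) = {∅, {f}, {g}, {c, e}, {f, g}, {c, e, f}, {c, e, g}, {c, e, f, g}, {c, d, e, f, g}}.
int(A) = ⋃ {U ∈ τ : U ⊆ A}. Opens contained in A: ∅.
Taking the union of these: int(A) = ∅.
cl(A) = ⋂ {C closed : A ⊆ C}. Closed sets containing A: {c, e, f}, {c, e, f, g}, {c, d, e, f, g}.
Intersecting these: cl(A) = {c, e, f}.
∂A = cl(A) ∖ int(A) = {c, e, f} ∖ ∅ = {c, e, f}.


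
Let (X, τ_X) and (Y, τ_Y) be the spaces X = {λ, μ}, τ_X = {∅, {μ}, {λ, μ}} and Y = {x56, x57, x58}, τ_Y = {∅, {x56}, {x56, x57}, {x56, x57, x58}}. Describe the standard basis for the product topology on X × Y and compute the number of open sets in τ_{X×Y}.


Basis B = {∅ × ∅, {μ} × {x56}, {λ, μ} × {x56}, {μ} × {x56, x57}, {μ} × {x56, x57, x58}, {λ, μ} × {x56, x57}, {λ, μ} × {x56, x57, x58}}; |τ_{X×Y}| = 10.

Enumerate products U × V with U ∈ τ_X, V ∈ τ_Y (deduplicated):
  ∅ × ∅ = {} (∅)
  {μ} × {x56} = {(μ,x56)}
  {λ, μ} × {x56} = {(λ,x56), (μ,x56)}
  {μ} × {x56, x57} = {(μ,x56), (μ,x57)}
  {μ} × {x56, x57, x58} = {(μ,x56), (μ,x57), (μ,x58)}
  {λ, μ} × {x56, x57} = {(λ,x56), (λ,x57), (μ,x56), (μ,x57)}
  {λ, μ} × {x56, x57, x58} = {(λ,x56), (λ,x57), (λ,x58), (μ,x56), (μ,x57), (μ,x58)}
These 7 distinct sets form the basis B.
Close under arbitrary unions to get τ_{X×Y}; counting gives |τ_{X×Y}| = 10.


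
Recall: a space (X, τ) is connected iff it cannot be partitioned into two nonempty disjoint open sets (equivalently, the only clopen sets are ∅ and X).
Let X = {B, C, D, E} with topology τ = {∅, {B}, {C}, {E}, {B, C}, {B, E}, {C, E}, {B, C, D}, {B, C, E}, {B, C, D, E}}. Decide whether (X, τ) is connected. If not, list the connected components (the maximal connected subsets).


(X, τ) is disconnected; components = [{E}, {B, C, D}].

Find clopen sets (U ∈ τ with X ∖ U ∈ τ):
  U = ∅, X ∖ U = {B, C, D, E} — both open, so U is clopen.
  U = {E}, X ∖ U = {B, C, D} — both open, so U is clopen.
  U = {B, C, D}, X ∖ U = {E} — both open, so U is clopen.
  U = {B, C, D, E}, X ∖ U = ∅ — both open, so U is clopen.
Nontrivial clopen(s) exist: e.g. {B, C, D}. So (X, τ) is disconnected.
Compute connected components by grouping points that agree on all clopens:
  component: {E}
  component: {B, C, D}


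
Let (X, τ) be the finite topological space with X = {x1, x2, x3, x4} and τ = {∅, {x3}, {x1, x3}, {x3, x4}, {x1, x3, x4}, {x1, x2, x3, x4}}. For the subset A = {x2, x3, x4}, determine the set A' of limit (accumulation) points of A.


A' = {x1, x2, x4}

For each x ∈ X, list the open sets U ∈ τ with x ∈ U, then check whether U ∩ (A ∖ {x}) ≠ ∅ for every such U.
  x = x1: opens ∋ x are {x1, x3}, {x1, x3, x4}, {x1, x2, x3, x4}; each meets A ∖ {x1}, so x IS a limit point.
  x = x2: opens ∋ x are {x1, x2, x3, x4}; each meets A ∖ {x2}, so x IS a limit point.
  x = x3: open {x3} ∋ x has {x3} ∩ (A ∖ {x3}) = ∅, so x is NOT a limit point.
  x = x4: opens ∋ x are {x3, x4}, {x1, x3, x4}, {x1, x2, x3, x4}; each meets A ∖ {x4}, so x IS a limit point.
Collecting: A' = {x1, x2, x4}.


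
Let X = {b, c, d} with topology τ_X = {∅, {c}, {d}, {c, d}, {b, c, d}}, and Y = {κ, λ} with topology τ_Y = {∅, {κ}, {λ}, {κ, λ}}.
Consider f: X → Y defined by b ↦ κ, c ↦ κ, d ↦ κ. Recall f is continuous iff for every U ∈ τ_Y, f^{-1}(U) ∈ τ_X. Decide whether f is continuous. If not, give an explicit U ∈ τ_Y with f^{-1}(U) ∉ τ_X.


f IS continuous.

Compute f^{-1}(U) for each U ∈ τ_Y:
  U = ∅: f^{-1}(U) = ∅ ∈ τ_X ✓.
  U = {κ}: f^{-1}(U) = {b, c, d} ∈ τ_X ✓.
  U = {λ}: f^{-1}(U) = ∅ ∈ τ_X ✓.
  U = {κ, λ}: f^{-1}(U) = {b, c, d} ∈ τ_X ✓.
Every preimage lies in τ_X, so f IS continuous.


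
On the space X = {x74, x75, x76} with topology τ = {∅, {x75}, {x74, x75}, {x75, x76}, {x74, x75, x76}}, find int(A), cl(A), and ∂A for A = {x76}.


int(A) = ∅, cl(A) = {x76}, ∂A = {x76}.

Closed sets in (X, τ) are complements of opens:
  closed(X, τ) = {∅, {x74}, {x76}, {x74, x76}, {x74, x75, x76}}.
int(A) = ⋃ {U ∈ τ : U ⊆ A}. Opens contained in A: ∅.
Taking the union of these: int(A) = ∅.
cl(A) = ⋂ {C closed : A ⊆ C}. Closed sets containing A: {x76}, {x74, x76}, {x74, x75, x76}.
Intersecting these: cl(A) = {x76}.
∂A = cl(A) ∖ int(A) = {x76} ∖ ∅ = {x76}.


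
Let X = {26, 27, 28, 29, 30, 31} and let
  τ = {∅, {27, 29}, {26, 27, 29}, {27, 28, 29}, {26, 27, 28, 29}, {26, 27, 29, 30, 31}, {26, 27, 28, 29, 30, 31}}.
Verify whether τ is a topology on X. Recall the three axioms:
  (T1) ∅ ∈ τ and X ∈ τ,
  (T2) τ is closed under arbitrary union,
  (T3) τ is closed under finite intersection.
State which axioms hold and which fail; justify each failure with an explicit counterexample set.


τ IS a topology on X.

Axiom (T1): ∅ ∈ τ? Yes; X ∈ τ? Yes.
Axiom (T2/T3): check pairwise unions and intersections of members of τ.
All pairwise intersections and unions checked — each lies in τ. Therefore τ satisfies (T1), (T2), (T3): it IS a topology on X.


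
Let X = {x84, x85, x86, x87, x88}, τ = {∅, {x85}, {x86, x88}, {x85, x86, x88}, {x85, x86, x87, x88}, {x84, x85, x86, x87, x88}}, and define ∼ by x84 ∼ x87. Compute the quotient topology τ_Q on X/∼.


X/∼ = {[x84=x87], [x85], [x86], [x88]}; |τ_Q| = 5.

Equivalence classes: [x84=x87], [x85], [x86], [x88].
Quotient map π: X → X/∼ sends x84 ↦ [x84=x87], x85 ↦ [x85], x86 ↦ [x86], x87 ↦ [x84=x87], x88 ↦ [x88].
For each subset V ⊆ X/∼, compute π^{-1}(V) ⊆ X and check whether π^{-1}(V) ∈ τ. V is open in τ_Q iff π^{-1}(V) ∈ τ.
  V = {}: π^{-1}(V) = ∅ ∈ τ ✓.
  V = {[x84=x87]}: π^{-1}(V) = {x84, x87} ∉ τ ✗.
  V = {[x85]}: π^{-1}(V) = {x85} ∈ τ ✓.
  V = {[x84=x87], [x85]}: π^{-1}(V) = {x84, x85, x87} ∉ τ ✗.
  V = {[x86]}: π^{-1}(V) = {x86} ∉ τ ✗.
  V = {[x84=x87], [x86]}: π^{-1}(V) = {x84, x86, x87} ∉ τ ✗.
  V = {[x85], [x86]}: π^{-1}(V) = {x85, x86} ∉ τ ✗.
  V = {[x84=x87], [x85], [x86]}: π^{-1}(V) = {x84, x85, x86, x87} ∉ τ ✗.
  V = {[x88]}: π^{-1}(V) = {x88} ∉ τ ✗.
  V = {[x84=x87], [x88]}: π^{-1}(V) = {x84, x87, x88} ∉ τ ✗.
  V = {[x85], [x88]}: π^{-1}(V) = {x85, x88} ∉ τ ✗.
  V = {[x84=x87], [x85], [x88]}: π^{-1}(V) = {x84, x85, x87, x88} ∉ τ ✗.
  V = {[x86], [x88]}: π^{-1}(V) = {x86, x88} ∈ τ ✓.
  V = {[x84=x87], [x86], [x88]}: π^{-1}(V) = {x84, x86, x87, x88} ∉ τ ✗.
  V = {[x85], [x86], [x88]}: π^{-1}(V) = {x85, x86, x88} ∈ τ ✓.
  V = {[x84=x87], [x85], [x86], [x88]}: π^{-1}(V) = {x84, x85, x86, x87, x88} ∈ τ ✓.
Open sets in the quotient: τ_Q = {{}, {[x85]}, {[x86], [x88]}, {[x85], [x86], [x88]}, {[x84=x87], [x85], [x86], [x88]}} (5 elements).


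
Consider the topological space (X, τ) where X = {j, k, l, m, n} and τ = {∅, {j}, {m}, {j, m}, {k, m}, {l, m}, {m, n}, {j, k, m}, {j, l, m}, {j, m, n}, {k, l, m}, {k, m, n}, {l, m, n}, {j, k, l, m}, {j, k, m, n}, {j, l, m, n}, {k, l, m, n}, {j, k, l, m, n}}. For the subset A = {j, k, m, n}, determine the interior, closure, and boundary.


int(A) = {j, k, m, n}, cl(A) = {j, k, l, m, n}, ∂A = {l}.

Closed sets in (X, τ) are complements of opens:
  closed(X, τ) = {∅, {j}, {k}, {l}, {n}, {j, k}, {j, l}, {j, n}, {k, l}, {k, n}, {l, n}, {j, k, l}, {j, k, n}, {j, l, n}, {k, l, n}, {j, k, l, n}, {k, l, m, n}, {j, k, l, m, n}}.
int(A) = ⋃ {U ∈ τ : U ⊆ A}. Opens contained in A: ∅, {j}, {m}, {j, m}, {k, m}, {m, n}, {j, k, m}, {j, m, n}, {k, m, n}, {j, k, m, n}.
Taking the union of these: int(A) = {j, k, m, n}.
cl(A) = ⋂ {C closed : A ⊆ C}. Closed sets containing A: {j, k, l, m, n}.
Intersecting these: cl(A) = {j, k, l, m, n}.
∂A = cl(A) ∖ int(A) = {j, k, l, m, n} ∖ {j, k, m, n} = {l}.


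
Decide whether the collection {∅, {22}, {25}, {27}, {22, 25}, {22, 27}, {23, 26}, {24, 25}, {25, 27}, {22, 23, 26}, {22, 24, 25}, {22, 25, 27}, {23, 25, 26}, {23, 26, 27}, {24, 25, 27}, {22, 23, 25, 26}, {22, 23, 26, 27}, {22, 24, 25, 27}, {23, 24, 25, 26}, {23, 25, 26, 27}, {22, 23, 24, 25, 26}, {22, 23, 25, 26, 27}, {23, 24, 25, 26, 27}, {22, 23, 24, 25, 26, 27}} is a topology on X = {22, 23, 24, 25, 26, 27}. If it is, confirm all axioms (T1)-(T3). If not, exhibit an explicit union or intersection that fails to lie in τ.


τ IS a topology on X.

Axiom (T1): ∅ ∈ τ? Yes; X ∈ τ? Yes.
Axiom (T2/T3): check pairwise unions and intersections of members of τ.
All pairwise intersections and unions checked — each lies in τ. Therefore τ satisfies (T1), (T2), (T3): it IS a topology on X.


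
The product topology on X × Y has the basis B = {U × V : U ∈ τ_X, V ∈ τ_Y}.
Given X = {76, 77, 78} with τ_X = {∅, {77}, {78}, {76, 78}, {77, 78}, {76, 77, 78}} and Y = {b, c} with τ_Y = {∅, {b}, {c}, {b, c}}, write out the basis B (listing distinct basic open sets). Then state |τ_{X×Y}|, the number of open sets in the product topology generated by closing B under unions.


Basis B = {∅ × ∅, {77} × {b}, {77} × {c}, {78} × {b}, {78} × {c}, {76, 78} × {b}, {76, 78} × {c}, {77} × {b, c}, {77, 78} × {b}, {77, 78} × {c}, {78} × {b, c}, {76, 77, 78} × {b}, {76, 77, 78} × {c}, {76, 78} × {b, c}, {77, 78} × {b, c}, {76, 77, 78} × {b, c}}; |τ_{X×Y}| = 36.

Enumerate products U × V with U ∈ τ_X, V ∈ τ_Y (deduplicated):
  ∅ × ∅ = {} (∅)
  {77} × {b} = {(77,b)}
  {77} × {c} = {(77,c)}
  {78} × {b} = {(78,b)}
  {78} × {c} = {(78,c)}
  {76, 78} × {b} = {(76,b), (78,b)}
  {76, 78} × {c} = {(76,c), (78,c)}
  {77} × {b, c} = {(77,b), (77,c)}
  {77, 78} × {b} = {(77,b), (78,b)}
  {77, 78} × {c} = {(77,c), (78,c)}
  {78} × {b, c} = {(78,b), (78,c)}
  {76, 77, 78} × {b} = {(76,b), (77,b), (78,b)}
  {76, 77, 78} × {c} = {(76,c), (77,c), (78,c)}
  {76, 78} × {b, c} = {(76,b), (76,c), (78,b), (78,c)}
  {77, 78} × {b, c} = {(77,b), (77,c), (78,b), (78,c)}
  {76, 77, 78} × {b, c} = {(76,b), (76,c), (77,b), (77,c), (78,b), (78,c)}
These 16 distinct sets form the basis B.
Close under arbitrary unions to get τ_{X×Y}; counting gives |τ_{X×Y}| = 36.


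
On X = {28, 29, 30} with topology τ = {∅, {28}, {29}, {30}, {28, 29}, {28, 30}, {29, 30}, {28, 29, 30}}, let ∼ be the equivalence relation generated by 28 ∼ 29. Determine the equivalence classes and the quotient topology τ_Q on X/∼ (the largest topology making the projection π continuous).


X/∼ = {[28=29], [30]}; |τ_Q| = 4.

Equivalence classes: [28=29], [30].
Quotient map π: X → X/∼ sends 28 ↦ [28=29], 29 ↦ [28=29], 30 ↦ [30].
For each subset V ⊆ X/∼, compute π^{-1}(V) ⊆ X and check whether π^{-1}(V) ∈ τ. V is open in τ_Q iff π^{-1}(V) ∈ τ.
  V = {}: π^{-1}(V) = ∅ ∈ τ ✓.
  V = {[28=29]}: π^{-1}(V) = {28, 29} ∈ τ ✓.
  V = {[30]}: π^{-1}(V) = {30} ∈ τ ✓.
  V = {[28=29], [30]}: π^{-1}(V) = {28, 29, 30} ∈ τ ✓.
Open sets in the quotient: τ_Q = {{}, {[28=29]}, {[30]}, {[28=29], [30]}} (4 elements).


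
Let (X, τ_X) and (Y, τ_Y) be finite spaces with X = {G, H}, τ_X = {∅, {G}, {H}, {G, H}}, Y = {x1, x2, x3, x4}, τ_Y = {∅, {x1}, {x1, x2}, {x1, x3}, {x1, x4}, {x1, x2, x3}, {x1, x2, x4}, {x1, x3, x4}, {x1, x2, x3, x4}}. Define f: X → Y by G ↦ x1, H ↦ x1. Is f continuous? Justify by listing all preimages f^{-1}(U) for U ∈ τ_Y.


f IS continuous.

Compute f^{-1}(U) for each U ∈ τ_Y:
  U = ∅: f^{-1}(U) = ∅ ∈ τ_X ✓.
  U = {x1}: f^{-1}(U) = {G, H} ∈ τ_X ✓.
  U = {x1, x2}: f^{-1}(U) = {G, H} ∈ τ_X ✓.
  U = {x1, x3}: f^{-1}(U) = {G, H} ∈ τ_X ✓.
  U = {x1, x4}: f^{-1}(U) = {G, H} ∈ τ_X ✓.
  U = {x1, x2, x3}: f^{-1}(U) = {G, H} ∈ τ_X ✓.
  U = {x1, x2, x4}: f^{-1}(U) = {G, H} ∈ τ_X ✓.
  U = {x1, x3, x4}: f^{-1}(U) = {G, H} ∈ τ_X ✓.
  U = {x1, x2, x3, x4}: f^{-1}(U) = {G, H} ∈ τ_X ✓.
Every preimage lies in τ_X, so f IS continuous.


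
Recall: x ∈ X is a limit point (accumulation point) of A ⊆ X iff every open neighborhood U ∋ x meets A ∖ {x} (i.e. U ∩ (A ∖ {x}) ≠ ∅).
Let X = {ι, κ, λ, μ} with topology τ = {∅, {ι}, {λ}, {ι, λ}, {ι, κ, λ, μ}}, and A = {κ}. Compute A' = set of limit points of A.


A' = {μ}

For each x ∈ X, list the open sets U ∈ τ with x ∈ U, then check whether U ∩ (A ∖ {x}) ≠ ∅ for every such U.
  x = ι: open {ι} ∋ x has {ι} ∩ (A ∖ {ι}) = ∅, so x is NOT a limit point.
  x = κ: open {ι, κ, λ, μ} ∋ x has {ι, κ, λ, μ} ∩ (A ∖ {κ}) = ∅, so x is NOT a limit point.
  x = λ: open {λ} ∋ x has {λ} ∩ (A ∖ {λ}) = ∅, so x is NOT a limit point.
  x = μ: opens ∋ x are {ι, κ, λ, μ}; each meets A ∖ {μ}, so x IS a limit point.
Collecting: A' = {μ}.


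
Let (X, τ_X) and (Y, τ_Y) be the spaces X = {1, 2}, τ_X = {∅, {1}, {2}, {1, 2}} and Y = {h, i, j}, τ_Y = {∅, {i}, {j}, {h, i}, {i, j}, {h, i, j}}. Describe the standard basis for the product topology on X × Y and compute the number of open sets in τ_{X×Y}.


Basis B = {∅ × ∅, {1} × {i}, {1} × {j}, {2} × {i}, {2} × {j}, {1} × {h, i}, {1} × {i, j}, {1, 2} × {i}, {1, 2} × {j}, {2} × {h, i}, {2} × {i, j}, {1} × {h, i, j}, {2} × {h, i, j}, {1, 2} × {h, i}, {1, 2} × {i, j}, {1, 2} × {h, i, j}}; |τ_{X×Y}| = 36.

Enumerate products U × V with U ∈ τ_X, V ∈ τ_Y (deduplicated):
  ∅ × ∅ = {} (∅)
  {1} × {i} = {(1,i)}
  {1} × {j} = {(1,j)}
  {2} × {i} = {(2,i)}
  {2} × {j} = {(2,j)}
  {1} × {h, i} = {(1,h), (1,i)}
  {1} × {i, j} = {(1,i), (1,j)}
  {1, 2} × {i} = {(1,i), (2,i)}
  {1, 2} × {j} = {(1,j), (2,j)}
  {2} × {h, i} = {(2,h), (2,i)}
  {2} × {i, j} = {(2,i), (2,j)}
  {1} × {h, i, j} = {(1,h), (1,i), (1,j)}
  {2} × {h, i, j} = {(2,h), (2,i), (2,j)}
  {1, 2} × {h, i} = {(1,h), (1,i), (2,h), (2,i)}
  {1, 2} × {i, j} = {(1,i), (1,j), (2,i), (2,j)}
  {1, 2} × {h, i, j} = {(1,h), (1,i), (1,j), (2,h), (2,i), (2,j)}
These 16 distinct sets form the basis B.
Close under arbitrary unions to get τ_{X×Y}; counting gives |τ_{X×Y}| = 36.


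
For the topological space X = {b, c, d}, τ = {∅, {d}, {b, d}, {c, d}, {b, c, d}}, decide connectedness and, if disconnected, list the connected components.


(X, τ) is connected.

Find clopen sets (U ∈ τ with X ∖ U ∈ τ):
  U = ∅, X ∖ U = {b, c, d} — both open, so U is clopen.
  U = {b, c, d}, X ∖ U = ∅ — both open, so U is clopen.
Only trivial clopens (∅ and X) exist, so (X, τ) is connected.
Compute connected components by grouping points that agree on all clopens:
  component: {b, c, d}


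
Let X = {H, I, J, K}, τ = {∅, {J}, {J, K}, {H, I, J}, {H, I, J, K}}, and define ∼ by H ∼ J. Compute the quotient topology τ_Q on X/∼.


X/∼ = {[H=J], [I], [K]}; |τ_Q| = 3.

Equivalence classes: [H=J], [I], [K].
Quotient map π: X → X/∼ sends H ↦ [H=J], I ↦ [I], J ↦ [H=J], K ↦ [K].
For each subset V ⊆ X/∼, compute π^{-1}(V) ⊆ X and check whether π^{-1}(V) ∈ τ. V is open in τ_Q iff π^{-1}(V) ∈ τ.
  V = {}: π^{-1}(V) = ∅ ∈ τ ✓.
  V = {[H=J]}: π^{-1}(V) = {H, J} ∉ τ ✗.
  V = {[I]}: π^{-1}(V) = {I} ∉ τ ✗.
  V = {[H=J], [I]}: π^{-1}(V) = {H, I, J} ∈ τ ✓.
  V = {[K]}: π^{-1}(V) = {K} ∉ τ ✗.
  V = {[H=J], [K]}: π^{-1}(V) = {H, J, K} ∉ τ ✗.
  V = {[I], [K]}: π^{-1}(V) = {I, K} ∉ τ ✗.
  V = {[H=J], [I], [K]}: π^{-1}(V) = {H, I, J, K} ∈ τ ✓.
Open sets in the quotient: τ_Q = {{}, {[H=J], [I]}, {[H=J], [I], [K]}} (3 elements).


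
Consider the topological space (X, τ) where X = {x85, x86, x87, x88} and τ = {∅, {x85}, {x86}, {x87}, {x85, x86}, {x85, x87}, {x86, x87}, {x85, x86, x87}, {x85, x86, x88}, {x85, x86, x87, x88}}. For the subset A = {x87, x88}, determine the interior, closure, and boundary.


int(A) = {x87}, cl(A) = {x87, x88}, ∂A = {x88}.

Closed sets in (X, τ) are complements of opens:
  closed(X, τ) = {∅, {x87}, {x88}, {x85, x88}, {x86, x88}, {x87, x88}, {x85, x86, x88}, {x85, x87, x88}, {x86, x87, x88}, {x85, x86, x87, x88}}.
int(A) = ⋃ {U ∈ τ : U ⊆ A}. Opens contained in A: ∅, {x87}.
Taking the union of these: int(A) = {x87}.
cl(A) = ⋂ {C closed : A ⊆ C}. Closed sets containing A: {x87, x88}, {x85, x87, x88}, {x86, x87, x88}, {x85, x86, x87, x88}.
Intersecting these: cl(A) = {x87, x88}.
∂A = cl(A) ∖ int(A) = {x87, x88} ∖ {x87} = {x88}.


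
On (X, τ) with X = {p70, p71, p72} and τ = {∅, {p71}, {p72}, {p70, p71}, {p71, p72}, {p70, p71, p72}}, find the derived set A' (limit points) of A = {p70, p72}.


A' = ∅

For each x ∈ X, list the open sets U ∈ τ with x ∈ U, then check whether U ∩ (A ∖ {x}) ≠ ∅ for every such U.
  x = p70: open {p70, p71} ∋ x has {p70, p71} ∩ (A ∖ {p70}) = ∅, so x is NOT a limit point.
  x = p71: open {p71} ∋ x has {p71} ∩ (A ∖ {p71}) = ∅, so x is NOT a limit point.
  x = p72: open {p72} ∋ x has {p72} ∩ (A ∖ {p72}) = ∅, so x is NOT a limit point.
Collecting: A' = ∅.


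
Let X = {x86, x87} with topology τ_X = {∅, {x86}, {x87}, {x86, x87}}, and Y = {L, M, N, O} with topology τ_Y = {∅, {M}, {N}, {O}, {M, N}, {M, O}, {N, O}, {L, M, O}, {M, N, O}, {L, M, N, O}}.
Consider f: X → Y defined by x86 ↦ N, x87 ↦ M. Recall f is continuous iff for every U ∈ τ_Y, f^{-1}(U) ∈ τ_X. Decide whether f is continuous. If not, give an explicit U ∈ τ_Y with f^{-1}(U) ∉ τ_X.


f IS continuous.

Compute f^{-1}(U) for each U ∈ τ_Y:
  U = ∅: f^{-1}(U) = ∅ ∈ τ_X ✓.
  U = {M}: f^{-1}(U) = {x87} ∈ τ_X ✓.
  U = {N}: f^{-1}(U) = {x86} ∈ τ_X ✓.
  U = {O}: f^{-1}(U) = ∅ ∈ τ_X ✓.
  U = {M, N}: f^{-1}(U) = {x86, x87} ∈ τ_X ✓.
  U = {M, O}: f^{-1}(U) = {x87} ∈ τ_X ✓.
  U = {N, O}: f^{-1}(U) = {x86} ∈ τ_X ✓.
  U = {L, M, O}: f^{-1}(U) = {x87} ∈ τ_X ✓.
  U = {M, N, O}: f^{-1}(U) = {x86, x87} ∈ τ_X ✓.
  U = {L, M, N, O}: f^{-1}(U) = {x86, x87} ∈ τ_X ✓.
Every preimage lies in τ_X, so f IS continuous.


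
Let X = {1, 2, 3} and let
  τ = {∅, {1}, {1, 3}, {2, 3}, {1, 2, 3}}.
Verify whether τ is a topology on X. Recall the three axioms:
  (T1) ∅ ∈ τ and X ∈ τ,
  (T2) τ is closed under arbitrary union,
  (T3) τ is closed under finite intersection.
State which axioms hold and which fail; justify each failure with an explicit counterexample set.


τ is NOT a topology on X.

Axiom (T1): ∅ ∈ τ? Yes; X ∈ τ? Yes.
Axiom (T2/T3): check pairwise unions and intersections of members of τ.
Counterexample for (T3): {1, 3} ∩ {2, 3} = {3} ∉ τ. Therefore τ is NOT a topology.


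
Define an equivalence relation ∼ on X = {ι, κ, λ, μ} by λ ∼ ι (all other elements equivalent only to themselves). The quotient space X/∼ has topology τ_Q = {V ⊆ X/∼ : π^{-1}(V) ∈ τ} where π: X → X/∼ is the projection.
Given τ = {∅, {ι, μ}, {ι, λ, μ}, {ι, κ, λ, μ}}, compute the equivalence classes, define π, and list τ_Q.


X/∼ = {[ι=λ], [κ], [μ]}; |τ_Q| = 3.

Equivalence classes: [ι=λ], [κ], [μ].
Quotient map π: X → X/∼ sends ι ↦ [ι=λ], κ ↦ [κ], λ ↦ [ι=λ], μ ↦ [μ].
For each subset V ⊆ X/∼, compute π^{-1}(V) ⊆ X and check whether π^{-1}(V) ∈ τ. V is open in τ_Q iff π^{-1}(V) ∈ τ.
  V = {}: π^{-1}(V) = ∅ ∈ τ ✓.
  V = {[ι=λ]}: π^{-1}(V) = {ι, λ} ∉ τ ✗.
  V = {[κ]}: π^{-1}(V) = {κ} ∉ τ ✗.
  V = {[ι=λ], [κ]}: π^{-1}(V) = {ι, κ, λ} ∉ τ ✗.
  V = {[μ]}: π^{-1}(V) = {μ} ∉ τ ✗.
  V = {[ι=λ], [μ]}: π^{-1}(V) = {ι, λ, μ} ∈ τ ✓.
  V = {[κ], [μ]}: π^{-1}(V) = {κ, μ} ∉ τ ✗.
  V = {[ι=λ], [κ], [μ]}: π^{-1}(V) = {ι, κ, λ, μ} ∈ τ ✓.
Open sets in the quotient: τ_Q = {{}, {[ι=λ], [μ]}, {[ι=λ], [κ], [μ]}} (3 elements).


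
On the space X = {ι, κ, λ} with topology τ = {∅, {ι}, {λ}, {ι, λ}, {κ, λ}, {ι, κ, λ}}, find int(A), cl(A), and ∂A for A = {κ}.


int(A) = ∅, cl(A) = {κ}, ∂A = {κ}.

Closed sets in (X, τ) are complements of opens:
  closed(X, τ) = {∅, {ι}, {κ}, {ι, κ}, {κ, λ}, {ι, κ, λ}}.
int(A) = ⋃ {U ∈ τ : U ⊆ A}. Opens contained in A: ∅.
Taking the union of these: int(A) = ∅.
cl(A) = ⋂ {C closed : A ⊆ C}. Closed sets containing A: {κ}, {ι, κ}, {κ, λ}, {ι, κ, λ}.
Intersecting these: cl(A) = {κ}.
∂A = cl(A) ∖ int(A) = {κ} ∖ ∅ = {κ}.
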